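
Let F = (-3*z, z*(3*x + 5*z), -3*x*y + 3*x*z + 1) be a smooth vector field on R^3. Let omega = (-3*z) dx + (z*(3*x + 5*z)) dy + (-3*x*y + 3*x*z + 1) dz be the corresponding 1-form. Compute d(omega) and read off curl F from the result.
d(omega) = (-6*x - 10*z) dy ∧ dz + (3*y - 3*z - 3) dz ∧ dx + (3*z) dx ∧ dy; curl F = (-6*x - 10*z, 3*y - 3*z - 3, 3*z)

d omega = sum_{i<j} (∂f_j/∂x_i - ∂f_i/∂x_j) dx_i ∧ dx_j. Under the identification (dy ∧ dz, dz ∧ dx, dx ∧ dy) ↔ (e_x, e_y, e_z), the coefficients are exactly the components of curl F. Compute:
  ∂R/∂y - ∂Q/∂z = (-3*x) - (3*x + 10*z) = -6*x - 10*z
  ∂P/∂z - ∂R/∂x = (-3) - (-3*y + 3*z) = 3*y - 3*z - 3
  ∂Q/∂x - ∂P/∂y = (3*z) - (0) = 3*z.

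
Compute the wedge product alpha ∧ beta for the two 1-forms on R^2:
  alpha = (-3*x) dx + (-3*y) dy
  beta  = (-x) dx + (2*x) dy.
alpha ∧ beta = (-3*x*(2*x + y)) dx ∧ dy

Distribute the wedge, using dx_i ∧ dx_j = -dx_j ∧ dx_i and dx_i ∧ dx_i = 0. For each pair (i, j) with i < j, the coefficient of dx_i ∧ dx_j in alpha ∧ beta is (alpha_i * beta_j - alpha_j * beta_i). Collecting: alpha ∧ beta = (-3*x*(2*x + y)) dx ∧ dy.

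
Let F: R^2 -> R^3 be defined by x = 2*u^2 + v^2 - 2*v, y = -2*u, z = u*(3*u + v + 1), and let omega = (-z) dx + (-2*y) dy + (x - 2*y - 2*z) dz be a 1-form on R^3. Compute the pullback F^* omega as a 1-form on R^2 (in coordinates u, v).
F^* omega = (-36*u^3 - 20*u^2*v + 4*u^2 + 4*u*v^2 - 12*u*v - 6*u + v^3 - v^2 - 2*v) du + (u*(-4*u^2 - 8*u*v + 8*u - v^2 - 2*v + 2)) dv

Using F^*(f dg) = (f ∘ F) d(g ∘ F), substitute each coordinate x_i by F_i(u, v) in f_i, and replace dx_i by d F_i = (∂F_i/∂u) du + (∂F_i/∂v) dv.
  For the x component: f_1(F) = u*(-3*u - v - 1); d F_1 = (4*u) du + (2*v - 2) dv
  For the y component: f_2(F) = 4*u; d F_2 = (-2) du + (0) dv
  For the z component: f_3(F) = -4*u^2 - 2*u*v + 2*u + v^2 - 2*v; d F_3 = (6*u + v + 1) du + (u) dv
Combining and collecting du, dv coefficients:
  coeff of du: -36*u^3 - 20*u^2*v + 4*u^2 + 4*u*v^2 - 12*u*v - 6*u + v^3 - v^2 - 2*v
  coeff of dv: u*(-4*u^2 - 8*u*v + 8*u - v^2 - 2*v + 2)
F^* omega = (-36*u^3 - 20*u^2*v + 4*u^2 + 4*u*v^2 - 12*u*v - 6*u + v^3 - v^2 - 2*v) du + (u*(-4*u^2 - 8*u*v + 8*u - v^2 - 2*v + 2)) dv.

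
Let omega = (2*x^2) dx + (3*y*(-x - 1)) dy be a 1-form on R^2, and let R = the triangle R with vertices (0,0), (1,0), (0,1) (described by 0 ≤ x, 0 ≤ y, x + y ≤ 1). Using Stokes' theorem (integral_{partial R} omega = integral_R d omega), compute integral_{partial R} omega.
integral_(partial R) omega = -1/2

Stokes: integral_partial_R omega = integral_R d omega with d omega = (∂Q/∂x - ∂P/∂y) dx ∧ dy.
  ∂Q/∂x = -3*y
  ∂P/∂y = 0
  integrand = ∂Q/∂x - ∂P/∂y = -3*y.
Integrating over R: integral_0^1 integral_0^{1-x} (-3*y) dy dx = -1/2.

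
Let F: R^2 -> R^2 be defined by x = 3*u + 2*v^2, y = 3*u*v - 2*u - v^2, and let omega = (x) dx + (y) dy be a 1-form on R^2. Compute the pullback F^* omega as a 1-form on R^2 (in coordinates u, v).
F^* omega = (9*u*v^2 - 12*u*v + 13*u - 3*v^3 + 8*v^2) du + (9*u^2*v - 6*u^2 - 9*u*v^2 + 16*u*v + 10*v^3) dv

Using F^*(f dg) = (f ∘ F) d(g ∘ F), substitute each coordinate x_i by F_i(u, v) in f_i, and replace dx_i by d F_i = (∂F_i/∂u) du + (∂F_i/∂v) dv.
  For the x component: f_1(F) = 3*u + 2*v^2; d F_1 = (3) du + (4*v) dv
  For the y component: f_2(F) = 3*u*v - 2*u - v^2; d F_2 = (3*v - 2) du + (3*u - 2*v) dv
Combining and collecting du, dv coefficients:
  coeff of du: 9*u*v^2 - 12*u*v + 13*u - 3*v^3 + 8*v^2
  coeff of dv: 9*u^2*v - 6*u^2 - 9*u*v^2 + 16*u*v + 10*v^3
F^* omega = (9*u*v^2 - 12*u*v + 13*u - 3*v^3 + 8*v^2) du + (9*u^2*v - 6*u^2 - 9*u*v^2 + 16*u*v + 10*v^3) dv.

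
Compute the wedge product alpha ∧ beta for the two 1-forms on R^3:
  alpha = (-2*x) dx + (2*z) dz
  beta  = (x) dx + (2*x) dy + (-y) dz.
alpha ∧ beta = (-4*x^2) dx ∧ dy + (2*x*(y - z)) dx ∧ dz + (-4*x*z) dy ∧ dz

Distribute the wedge, using dx_i ∧ dx_j = -dx_j ∧ dx_i and dx_i ∧ dx_i = 0. For each pair (i, j) with i < j, the coefficient of dx_i ∧ dx_j in alpha ∧ beta is (alpha_i * beta_j - alpha_j * beta_i). Collecting: alpha ∧ beta = (-4*x^2) dx ∧ dy + (2*x*(y - z)) dx ∧ dz + (-4*x*z) dy ∧ dz.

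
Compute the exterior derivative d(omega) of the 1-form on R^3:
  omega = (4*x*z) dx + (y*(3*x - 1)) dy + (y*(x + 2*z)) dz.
d(omega) = (3*y) dx ∧ dy + (-4*x + y) dx ∧ dz + (x + 2*z) dy ∧ dz

For a 1-form omega = sum_i f_i dx_i, the exterior derivative is
  d(omega) = sum_{i < j} (∂f_j/∂x_i - ∂f_i/∂x_j) dx_i ∧ dx_j.
  coefficient of dx ∧ dy: ∂f_2/∂x - ∂f_1/∂y = ∂(y*(3*x - 1))/∂x - ∂(4*x*z)/∂y = 3*y
  coefficient of dx ∧ dz: ∂f_3/∂x - ∂f_1/∂z = ∂(y*(x + 2*z))/∂x - ∂(4*x*z)/∂z = -4*x + y
  coefficient of dy ∧ dz: ∂f_3/∂y - ∂f_2/∂z = ∂(y*(x + 2*z))/∂y - ∂(y*(3*x - 1))/∂z = x + 2*z
Assembling: d(omega) = (3*y) dx ∧ dy + (-4*x + y) dx ∧ dz + (x + 2*z) dy ∧ dz.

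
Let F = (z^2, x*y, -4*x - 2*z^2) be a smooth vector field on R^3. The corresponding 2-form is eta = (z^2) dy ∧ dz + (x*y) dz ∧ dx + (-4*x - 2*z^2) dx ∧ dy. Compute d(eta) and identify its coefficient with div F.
d(eta) = (x - 4*z) dx ∧ dy ∧ dz; div F = x - 4*z

For a 2-form in R^3 of the form above, applying d gives a 3-form with coefficient ∂P/∂x + ∂Q/∂y + ∂R/∂z:
  ∂P/∂x = 0
  ∂Q/∂y = x
  ∂R/∂z = -4*z
Sum = x - 4*z, which is exactly div F.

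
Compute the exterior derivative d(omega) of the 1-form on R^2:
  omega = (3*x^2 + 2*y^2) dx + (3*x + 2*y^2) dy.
d(omega) = (3 - 4*y) dx ∧ dy

For a 1-form omega = sum_i f_i dx_i, the exterior derivative is
  d(omega) = sum_{i < j} (∂f_j/∂x_i - ∂f_i/∂x_j) dx_i ∧ dx_j.
  coefficient of dx ∧ dy: ∂f_2/∂x - ∂f_1/∂y = ∂(3*x + 2*y^2)/∂x - ∂(3*x^2 + 2*y^2)/∂y = 3 - 4*y
Assembling: d(omega) = (3 - 4*y) dx ∧ dy.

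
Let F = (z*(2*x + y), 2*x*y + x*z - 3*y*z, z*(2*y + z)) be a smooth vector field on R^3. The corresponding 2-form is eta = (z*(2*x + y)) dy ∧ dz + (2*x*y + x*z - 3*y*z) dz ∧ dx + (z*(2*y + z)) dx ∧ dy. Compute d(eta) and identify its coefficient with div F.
d(eta) = (2*x + 2*y + z) dx ∧ dy ∧ dz; div F = 2*x + 2*y + z

For a 2-form in R^3 of the form above, applying d gives a 3-form with coefficient ∂P/∂x + ∂Q/∂y + ∂R/∂z:
  ∂P/∂x = 2*z
  ∂Q/∂y = 2*x - 3*z
  ∂R/∂z = 2*y + 2*z
Sum = 2*x + 2*y + z, which is exactly div F.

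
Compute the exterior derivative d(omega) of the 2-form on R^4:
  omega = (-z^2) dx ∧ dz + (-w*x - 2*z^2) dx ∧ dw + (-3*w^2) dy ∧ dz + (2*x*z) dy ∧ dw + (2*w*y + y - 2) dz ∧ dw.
d(omega) = (4*z) dx ∧ dz ∧ dw + (-4*w - 2*x + 1) dy ∧ dz ∧ dw + (2*z) dx ∧ dy ∧ dw

For a 2-form omega = sum_{i<j} g_{ij} dx_i ∧ dx_j, the exterior derivative is
  d(omega) = sum_{i<j} d(g_{ij}) ∧ dx_i ∧ dx_j = sum_{i<j, k} (∂g_{ij}/∂x_k) dx_k ∧ dx_i ∧ dx_j.
Expand each term, using dx_k ∧ dx_i ∧ dx_j = sgn(permutation) dx_{(a)} ∧ dx_{(b)} ∧ dx_{(c)} with (a < b < c) sorted:
  d(-w*x - 2*z^2) includes (∂/∂z)(-w*x - 2*z^2) dz = (-4*z) dz, which multiplied by dx ∧ dw gives (4*z) dx ∧ dz ∧ dw
  d(-3*w^2) includes (∂/∂w)(-3*w^2) dw = (-6*w) dw, which multiplied by dy ∧ dz gives (-6*w) dy ∧ dz ∧ dw
  d(2*x*z) includes (∂/∂x)(2*x*z) dx = (2*z) dx, which multiplied by dy ∧ dw gives (2*z) dx ∧ dy ∧ dw
  d(2*x*z) includes (∂/∂z)(2*x*z) dz = (2*x) dz, which multiplied by dy ∧ dw gives (-2*x) dy ∧ dz ∧ dw
  d(2*w*y + y - 2) includes (∂/∂y)(2*w*y + y - 2) dy = (2*w + 1) dy, which multiplied by dz ∧ dw gives (2*w + 1) dy ∧ dz ∧ dw
Collecting like 3-forms: d(omega) = (4*z) dx ∧ dz ∧ dw + (-4*w - 2*x + 1) dy ∧ dz ∧ dw + (2*z) dx ∧ dy ∧ dw.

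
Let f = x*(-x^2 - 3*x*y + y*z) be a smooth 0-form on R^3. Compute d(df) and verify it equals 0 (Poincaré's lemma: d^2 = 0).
d(df) = 0

Step 1: df = sum_i (∂f/∂x_i) dx_i = (-3*x^2 - 6*x*y + y*z) dx + (x*(-3*x + z)) dy + (x*y) dz.
Step 2: Apply d again. Using the 1-form formula, the coefficient of dx ∧ dy in d(df) is ∂^2 f/∂x ∂y - ∂^2 f/∂y ∂x = (-6*x + z) - (-6*x + z) = 0 (equality of mixed partials for smooth f).
Similarly for dx ∧ dz and dy ∧ dz — all coefficients vanish. So d(df) = 0.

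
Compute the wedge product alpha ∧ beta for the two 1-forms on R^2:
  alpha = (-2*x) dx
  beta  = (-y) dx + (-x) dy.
alpha ∧ beta = (2*x^2) dx ∧ dy

Distribute the wedge, using dx_i ∧ dx_j = -dx_j ∧ dx_i and dx_i ∧ dx_i = 0. For each pair (i, j) with i < j, the coefficient of dx_i ∧ dx_j in alpha ∧ beta is (alpha_i * beta_j - alpha_j * beta_i). Collecting: alpha ∧ beta = (2*x^2) dx ∧ dy.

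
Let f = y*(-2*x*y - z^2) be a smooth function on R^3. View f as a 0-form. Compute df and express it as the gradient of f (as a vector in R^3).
df = (-2*y^2) dx + (-4*x*y - z^2) dy + (-2*y*z) dz; grad f = (-2*y^2, -4*x*y - z^2, -2*y*z)

For a 0-form f, d f = (∂f/∂x) dx + (∂f/∂y) dy + (∂f/∂z) dz. The components of the vector representation are exactly the entries of grad f in Cartesian coordinates:
  ∂f/∂x = -2*y^2
  ∂f/∂y = -4*x*y - z^2
  ∂f/∂z = -2*y*z.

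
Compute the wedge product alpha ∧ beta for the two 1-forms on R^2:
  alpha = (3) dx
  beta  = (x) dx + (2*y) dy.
alpha ∧ beta = (6*y) dx ∧ dy

Distribute the wedge, using dx_i ∧ dx_j = -dx_j ∧ dx_i and dx_i ∧ dx_i = 0. For each pair (i, j) with i < j, the coefficient of dx_i ∧ dx_j in alpha ∧ beta is (alpha_i * beta_j - alpha_j * beta_i). Collecting: alpha ∧ beta = (6*y) dx ∧ dy.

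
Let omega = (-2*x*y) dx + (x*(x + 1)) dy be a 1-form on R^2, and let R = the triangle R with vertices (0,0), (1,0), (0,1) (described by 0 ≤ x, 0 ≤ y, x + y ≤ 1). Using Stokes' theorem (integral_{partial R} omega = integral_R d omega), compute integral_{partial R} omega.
integral_(partial R) omega = 7/6

Stokes: integral_partial_R omega = integral_R d omega with d omega = (∂Q/∂x - ∂P/∂y) dx ∧ dy.
  ∂Q/∂x = 2*x + 1
  ∂P/∂y = -2*x
  integrand = ∂Q/∂x - ∂P/∂y = 4*x + 1.
Integrating over R: integral_0^1 integral_0^{1-x} (4*x + 1) dy dx = 7/6.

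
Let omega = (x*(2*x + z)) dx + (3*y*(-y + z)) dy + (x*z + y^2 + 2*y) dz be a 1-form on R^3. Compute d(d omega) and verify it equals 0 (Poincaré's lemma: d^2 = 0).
d(d omega) = 0

Step 1: d omega = sum_{i<j} (∂f_j/∂x_i - ∂f_i/∂x_j) dx_i ∧ dx_j:
  coeff of dx ∧ dy: 0
  coeff of dx ∧ dz: -x + z
  coeff of dy ∧ dz: 2 - y
Step 2: Apply d again to each 2-form coefficient. The only possible 3-form in R^3 is dx ∧ dy ∧ dz, with coefficient
  ∂(coeff of dy∧dz)/∂x - ∂(coeff of dx∧dz)/∂y + ∂(coeff of dx∧dy)/∂z
  = ∂/∂x (2 - y) - ∂/∂y (-x + z) + ∂/∂z (0).
Each of these terms simplifies to sums of mixed partials that cancel in pairs. The result is 0 (by equality of mixed partials for smooth functions — Schwarz / Clairaut).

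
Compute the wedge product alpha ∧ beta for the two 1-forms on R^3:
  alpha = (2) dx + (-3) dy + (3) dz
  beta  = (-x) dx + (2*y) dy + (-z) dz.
alpha ∧ beta = (-3*x + 4*y) dx ∧ dy + (3*x - 2*z) dx ∧ dz + (-6*y + 3*z) dy ∧ dz

Distribute the wedge, using dx_i ∧ dx_j = -dx_j ∧ dx_i and dx_i ∧ dx_i = 0. For each pair (i, j) with i < j, the coefficient of dx_i ∧ dx_j in alpha ∧ beta is (alpha_i * beta_j - alpha_j * beta_i). Collecting: alpha ∧ beta = (-3*x + 4*y) dx ∧ dy + (3*x - 2*z) dx ∧ dz + (-6*y + 3*z) dy ∧ dz.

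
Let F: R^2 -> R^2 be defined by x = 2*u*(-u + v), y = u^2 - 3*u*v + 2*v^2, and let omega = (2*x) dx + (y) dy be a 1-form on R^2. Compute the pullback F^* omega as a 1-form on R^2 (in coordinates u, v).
F^* omega = (18*u^3 - 33*u^2*v + 21*u*v^2 - 6*v^3) du + (-11*u^3 + 21*u^2*v - 18*u*v^2 + 8*v^3) dv

Using F^*(f dg) = (f ∘ F) d(g ∘ F), substitute each coordinate x_i by F_i(u, v) in f_i, and replace dx_i by d F_i = (∂F_i/∂u) du + (∂F_i/∂v) dv.
  For the x component: f_1(F) = 4*u*(-u + v); d F_1 = (-4*u + 2*v) du + (2*u) dv
  For the y component: f_2(F) = u^2 - 3*u*v + 2*v^2; d F_2 = (2*u - 3*v) du + (-3*u + 4*v) dv
Combining and collecting du, dv coefficients:
  coeff of du: 18*u^3 - 33*u^2*v + 21*u*v^2 - 6*v^3
  coeff of dv: -11*u^3 + 21*u^2*v - 18*u*v^2 + 8*v^3
F^* omega = (18*u^3 - 33*u^2*v + 21*u*v^2 - 6*v^3) du + (-11*u^3 + 21*u^2*v - 18*u*v^2 + 8*v^3) dv.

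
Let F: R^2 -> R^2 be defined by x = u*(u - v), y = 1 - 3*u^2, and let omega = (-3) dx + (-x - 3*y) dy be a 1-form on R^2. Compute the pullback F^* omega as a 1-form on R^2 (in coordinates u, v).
F^* omega = (-48*u^3 - 6*u^2*v + 12*u + 3*v) du + (3*u) dv

Using F^*(f dg) = (f ∘ F) d(g ∘ F), substitute each coordinate x_i by F_i(u, v) in f_i, and replace dx_i by d F_i = (∂F_i/∂u) du + (∂F_i/∂v) dv.
  For the x component: f_1(F) = -3; d F_1 = (2*u - v) du + (-u) dv
  For the y component: f_2(F) = 8*u^2 + u*v - 3; d F_2 = (-6*u) du + (0) dv
Combining and collecting du, dv coefficients:
  coeff of du: -48*u^3 - 6*u^2*v + 12*u + 3*v
  coeff of dv: 3*u
F^* omega = (-48*u^3 - 6*u^2*v + 12*u + 3*v) du + (3*u) dv.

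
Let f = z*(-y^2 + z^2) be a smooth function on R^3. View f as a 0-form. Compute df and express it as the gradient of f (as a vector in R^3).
df = (0) dx + (-2*y*z) dy + (-y^2 + 3*z^2) dz; grad f = (0, -2*y*z, -y^2 + 3*z^2)

For a 0-form f, d f = (∂f/∂x) dx + (∂f/∂y) dy + (∂f/∂z) dz. The components of the vector representation are exactly the entries of grad f in Cartesian coordinates:
  ∂f/∂x = 0
  ∂f/∂y = -2*y*z
  ∂f/∂z = -y^2 + 3*z^2.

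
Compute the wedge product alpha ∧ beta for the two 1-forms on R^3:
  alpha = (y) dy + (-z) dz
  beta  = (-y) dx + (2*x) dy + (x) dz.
alpha ∧ beta = (y^2) dx ∧ dy + (x*(y + 2*z)) dy ∧ dz + (-y*z) dx ∧ dz

Distribute the wedge, using dx_i ∧ dx_j = -dx_j ∧ dx_i and dx_i ∧ dx_i = 0. For each pair (i, j) with i < j, the coefficient of dx_i ∧ dx_j in alpha ∧ beta is (alpha_i * beta_j - alpha_j * beta_i). Collecting: alpha ∧ beta = (y^2) dx ∧ dy + (x*(y + 2*z)) dy ∧ dz + (-y*z) dx ∧ dz.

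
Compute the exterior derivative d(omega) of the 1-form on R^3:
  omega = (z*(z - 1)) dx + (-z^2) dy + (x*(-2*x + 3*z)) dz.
d(omega) = (-4*x + z + 1) dx ∧ dz + (2*z) dy ∧ dz

For a 1-form omega = sum_i f_i dx_i, the exterior derivative is
  d(omega) = sum_{i < j} (∂f_j/∂x_i - ∂f_i/∂x_j) dx_i ∧ dx_j.
  coefficient of dx ∧ dz: ∂f_3/∂x - ∂f_1/∂z = ∂(x*(-2*x + 3*z))/∂x - ∂(z*(z - 1))/∂z = -4*x + z + 1
  coefficient of dy ∧ dz: ∂f_3/∂y - ∂f_2/∂z = ∂(x*(-2*x + 3*z))/∂y - ∂(-z^2)/∂z = 2*z
Assembling: d(omega) = (-4*x + z + 1) dx ∧ dz + (2*z) dy ∧ dz.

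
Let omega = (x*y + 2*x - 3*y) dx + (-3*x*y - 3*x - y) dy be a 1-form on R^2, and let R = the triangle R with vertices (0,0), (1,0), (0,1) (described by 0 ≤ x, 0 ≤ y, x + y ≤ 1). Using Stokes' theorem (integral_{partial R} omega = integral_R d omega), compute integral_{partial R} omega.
integral_(partial R) omega = -2/3

Stokes: integral_partial_R omega = integral_R d omega with d omega = (∂Q/∂x - ∂P/∂y) dx ∧ dy.
  ∂Q/∂x = -3*y - 3
  ∂P/∂y = x - 3
  integrand = ∂Q/∂x - ∂P/∂y = -x - 3*y.
Integrating over R: integral_0^1 integral_0^{1-x} (-x - 3*y) dy dx = -2/3.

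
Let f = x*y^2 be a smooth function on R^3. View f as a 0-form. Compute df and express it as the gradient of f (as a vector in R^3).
df = (y^2) dx + (2*x*y) dy + (0) dz; grad f = (y^2, 2*x*y, 0)

For a 0-form f, d f = (∂f/∂x) dx + (∂f/∂y) dy + (∂f/∂z) dz. The components of the vector representation are exactly the entries of grad f in Cartesian coordinates:
  ∂f/∂x = y^2
  ∂f/∂y = 2*x*y
  ∂f/∂z = 0.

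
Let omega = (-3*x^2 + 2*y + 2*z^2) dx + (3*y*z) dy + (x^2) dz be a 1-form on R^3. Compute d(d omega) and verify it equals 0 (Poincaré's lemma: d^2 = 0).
d(d omega) = 0

Step 1: d omega = sum_{i<j} (∂f_j/∂x_i - ∂f_i/∂x_j) dx_i ∧ dx_j:
  coeff of dx ∧ dy: -2
  coeff of dx ∧ dz: 2*x - 4*z
  coeff of dy ∧ dz: -3*y
Step 2: Apply d again to each 2-form coefficient. The only possible 3-form in R^3 is dx ∧ dy ∧ dz, with coefficient
  ∂(coeff of dy∧dz)/∂x - ∂(coeff of dx∧dz)/∂y + ∂(coeff of dx∧dy)/∂z
  = ∂/∂x (-3*y) - ∂/∂y (2*x - 4*z) + ∂/∂z (-2).
Each of these terms simplifies to sums of mixed partials that cancel in pairs. The result is 0 (by equality of mixed partials for smooth functions — Schwarz / Clairaut).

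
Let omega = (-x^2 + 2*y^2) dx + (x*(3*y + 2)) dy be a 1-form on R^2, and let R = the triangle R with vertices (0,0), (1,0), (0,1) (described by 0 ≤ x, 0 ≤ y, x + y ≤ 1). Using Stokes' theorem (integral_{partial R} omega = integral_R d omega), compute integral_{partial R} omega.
integral_(partial R) omega = 5/6

Stokes: integral_partial_R omega = integral_R d omega with d omega = (∂Q/∂x - ∂P/∂y) dx ∧ dy.
  ∂Q/∂x = 3*y + 2
  ∂P/∂y = 4*y
  integrand = ∂Q/∂x - ∂P/∂y = 2 - y.
Integrating over R: integral_0^1 integral_0^{1-x} (2 - y) dy dx = 5/6.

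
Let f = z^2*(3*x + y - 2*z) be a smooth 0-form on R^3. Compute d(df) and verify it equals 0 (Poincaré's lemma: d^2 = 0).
d(df) = 0

Step 1: df = sum_i (∂f/∂x_i) dx_i = (3*z^2) dx + (z^2) dy + (2*z*(3*x + y - 3*z)) dz.
Step 2: Apply d again. Using the 1-form formula, the coefficient of dx ∧ dy in d(df) is ∂^2 f/∂x ∂y - ∂^2 f/∂y ∂x = (0) - (0) = 0 (equality of mixed partials for smooth f).
Similarly for dx ∧ dz and dy ∧ dz — all coefficients vanish. So d(df) = 0.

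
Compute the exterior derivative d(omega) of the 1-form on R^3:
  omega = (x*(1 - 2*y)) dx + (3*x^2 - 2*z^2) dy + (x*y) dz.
d(omega) = (8*x) dx ∧ dy + (y) dx ∧ dz + (x + 4*z) dy ∧ dz

For a 1-form omega = sum_i f_i dx_i, the exterior derivative is
  d(omega) = sum_{i < j} (∂f_j/∂x_i - ∂f_i/∂x_j) dx_i ∧ dx_j.
  coefficient of dx ∧ dy: ∂f_2/∂x - ∂f_1/∂y = ∂(3*x^2 - 2*z^2)/∂x - ∂(x*(1 - 2*y))/∂y = 8*x
  coefficient of dx ∧ dz: ∂f_3/∂x - ∂f_1/∂z = ∂(x*y)/∂x - ∂(x*(1 - 2*y))/∂z = y
  coefficient of dy ∧ dz: ∂f_3/∂y - ∂f_2/∂z = ∂(x*y)/∂y - ∂(3*x^2 - 2*z^2)/∂z = x + 4*z
Assembling: d(omega) = (8*x) dx ∧ dy + (y) dx ∧ dz + (x + 4*z) dy ∧ dz.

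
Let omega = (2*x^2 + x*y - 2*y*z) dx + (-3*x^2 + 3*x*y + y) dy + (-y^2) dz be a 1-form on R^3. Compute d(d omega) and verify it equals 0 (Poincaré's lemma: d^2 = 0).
d(d omega) = 0

Step 1: d omega = sum_{i<j} (∂f_j/∂x_i - ∂f_i/∂x_j) dx_i ∧ dx_j:
  coeff of dx ∧ dy: -7*x + 3*y + 2*z
  coeff of dx ∧ dz: 2*y
  coeff of dy ∧ dz: -2*y
Step 2: Apply d again to each 2-form coefficient. The only possible 3-form in R^3 is dx ∧ dy ∧ dz, with coefficient
  ∂(coeff of dy∧dz)/∂x - ∂(coeff of dx∧dz)/∂y + ∂(coeff of dx∧dy)/∂z
  = ∂/∂x (-2*y) - ∂/∂y (2*y) + ∂/∂z (-7*x + 3*y + 2*z).
Each of these terms simplifies to sums of mixed partials that cancel in pairs. The result is 0 (by equality of mixed partials for smooth functions — Schwarz / Clairaut).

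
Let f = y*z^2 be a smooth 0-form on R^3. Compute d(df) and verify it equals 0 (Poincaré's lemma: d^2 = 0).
d(df) = 0

Step 1: df = sum_i (∂f/∂x_i) dx_i = (0) dx + (z^2) dy + (2*y*z) dz.
Step 2: Apply d again. Using the 1-form formula, the coefficient of dx ∧ dy in d(df) is ∂^2 f/∂x ∂y - ∂^2 f/∂y ∂x = (0) - (0) = 0 (equality of mixed partials for smooth f).
Similarly for dx ∧ dz and dy ∧ dz — all coefficients vanish. So d(df) = 0.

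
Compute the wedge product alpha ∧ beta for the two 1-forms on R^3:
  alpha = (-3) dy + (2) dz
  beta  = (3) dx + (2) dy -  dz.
alpha ∧ beta = (9) dx ∧ dy + (-1) dy ∧ dz + (-6) dx ∧ dz

Distribute the wedge, using dx_i ∧ dx_j = -dx_j ∧ dx_i and dx_i ∧ dx_i = 0. For each pair (i, j) with i < j, the coefficient of dx_i ∧ dx_j in alpha ∧ beta is (alpha_i * beta_j - alpha_j * beta_i). Collecting: alpha ∧ beta = (9) dx ∧ dy + (-1) dy ∧ dz + (-6) dx ∧ dz.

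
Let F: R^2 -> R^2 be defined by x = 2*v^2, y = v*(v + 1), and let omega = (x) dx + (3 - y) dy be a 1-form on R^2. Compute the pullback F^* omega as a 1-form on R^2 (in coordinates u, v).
F^* omega = (6*v^3 - 3*v^2 + 5*v + 3) dv

Using F^*(f dg) = (f ∘ F) d(g ∘ F), substitute each coordinate x_i by F_i(u, v) in f_i, and replace dx_i by d F_i = (∂F_i/∂u) du + (∂F_i/∂v) dv.
  For the x component: f_1(F) = 2*v^2; d F_1 = (0) du + (4*v) dv
  For the y component: f_2(F) = -v^2 - v + 3; d F_2 = (0) du + (2*v + 1) dv
Combining and collecting du, dv coefficients:
  coeff of du: 0
  coeff of dv: 6*v^3 - 3*v^2 + 5*v + 3
F^* omega = (6*v^3 - 3*v^2 + 5*v + 3) dv.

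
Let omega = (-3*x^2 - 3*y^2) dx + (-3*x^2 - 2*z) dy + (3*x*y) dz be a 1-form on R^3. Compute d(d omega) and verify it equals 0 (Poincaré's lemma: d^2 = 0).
d(d omega) = 0

Step 1: d omega = sum_{i<j} (∂f_j/∂x_i - ∂f_i/∂x_j) dx_i ∧ dx_j:
  coeff of dx ∧ dy: -6*x + 6*y
  coeff of dx ∧ dz: 3*y
  coeff of dy ∧ dz: 3*x + 2
Step 2: Apply d again to each 2-form coefficient. The only possible 3-form in R^3 is dx ∧ dy ∧ dz, with coefficient
  ∂(coeff of dy∧dz)/∂x - ∂(coeff of dx∧dz)/∂y + ∂(coeff of dx∧dy)/∂z
  = ∂/∂x (3*x + 2) - ∂/∂y (3*y) + ∂/∂z (-6*x + 6*y).
Each of these terms simplifies to sums of mixed partials that cancel in pairs. The result is 0 (by equality of mixed partials for smooth functions — Schwarz / Clairaut).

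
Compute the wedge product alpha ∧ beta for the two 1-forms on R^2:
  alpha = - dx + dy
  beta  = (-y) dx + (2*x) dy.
alpha ∧ beta = (-2*x + y) dx ∧ dy

Distribute the wedge, using dx_i ∧ dx_j = -dx_j ∧ dx_i and dx_i ∧ dx_i = 0. For each pair (i, j) with i < j, the coefficient of dx_i ∧ dx_j in alpha ∧ beta is (alpha_i * beta_j - alpha_j * beta_i). Collecting: alpha ∧ beta = (-2*x + y) dx ∧ dy.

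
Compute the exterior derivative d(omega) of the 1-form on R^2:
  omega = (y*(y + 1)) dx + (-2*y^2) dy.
d(omega) = (-2*y - 1) dx ∧ dy

For a 1-form omega = sum_i f_i dx_i, the exterior derivative is
  d(omega) = sum_{i < j} (∂f_j/∂x_i - ∂f_i/∂x_j) dx_i ∧ dx_j.
  coefficient of dx ∧ dy: ∂f_2/∂x - ∂f_1/∂y = ∂(-2*y^2)/∂x - ∂(y*(y + 1))/∂y = -2*y - 1
Assembling: d(omega) = (-2*y - 1) dx ∧ dy.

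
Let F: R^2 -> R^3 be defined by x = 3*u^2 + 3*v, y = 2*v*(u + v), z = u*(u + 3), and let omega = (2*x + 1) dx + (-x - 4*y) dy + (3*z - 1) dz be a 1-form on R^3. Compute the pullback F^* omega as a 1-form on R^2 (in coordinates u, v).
F^* omega = (42*u^3 - 6*u^2*v + 27*u^2 - 16*u*v^2 + 36*u*v + 31*u - 16*v^3 - 6*v^2 - 3) du + (-6*u^3 - 28*u^2*v + 18*u^2 - 48*u*v^2 - 6*u*v - 32*v^3 - 12*v^2 + 18*v + 3) dv

Using F^*(f dg) = (f ∘ F) d(g ∘ F), substitute each coordinate x_i by F_i(u, v) in f_i, and replace dx_i by d F_i = (∂F_i/∂u) du + (∂F_i/∂v) dv.
  For the x component: f_1(F) = 6*u^2 + 6*v + 1; d F_1 = (6*u) du + (3) dv
  For the y component: f_2(F) = -3*u^2 - 8*u*v - 8*v^2 - 3*v; d F_2 = (2*v) du + (2*u + 4*v) dv
  For the z component: f_3(F) = 3*u^2 + 9*u - 1; d F_3 = (2*u + 3) du + (0) dv
Combining and collecting du, dv coefficients:
  coeff of du: 42*u^3 - 6*u^2*v + 27*u^2 - 16*u*v^2 + 36*u*v + 31*u - 16*v^3 - 6*v^2 - 3
  coeff of dv: -6*u^3 - 28*u^2*v + 18*u^2 - 48*u*v^2 - 6*u*v - 32*v^3 - 12*v^2 + 18*v + 3
F^* omega = (42*u^3 - 6*u^2*v + 27*u^2 - 16*u*v^2 + 36*u*v + 31*u - 16*v^3 - 6*v^2 - 3) du + (-6*u^3 - 28*u^2*v + 18*u^2 - 48*u*v^2 - 6*u*v - 32*v^3 - 12*v^2 + 18*v + 3) dv.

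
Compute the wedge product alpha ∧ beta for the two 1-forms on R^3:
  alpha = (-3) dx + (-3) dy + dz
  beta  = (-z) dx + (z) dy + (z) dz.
alpha ∧ beta = (-6*z) dx ∧ dy + (-2*z) dx ∧ dz + (-4*z) dy ∧ dz

Distribute the wedge, using dx_i ∧ dx_j = -dx_j ∧ dx_i and dx_i ∧ dx_i = 0. For each pair (i, j) with i < j, the coefficient of dx_i ∧ dx_j in alpha ∧ beta is (alpha_i * beta_j - alpha_j * beta_i). Collecting: alpha ∧ beta = (-6*z) dx ∧ dy + (-2*z) dx ∧ dz + (-4*z) dy ∧ dz.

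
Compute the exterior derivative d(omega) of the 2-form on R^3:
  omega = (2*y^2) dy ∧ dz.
d(omega) = 0

For a 2-form omega = sum_{i<j} g_{ij} dx_i ∧ dx_j, the exterior derivative is
  d(omega) = sum_{i<j} d(g_{ij}) ∧ dx_i ∧ dx_j = sum_{i<j, k} (∂g_{ij}/∂x_k) dx_k ∧ dx_i ∧ dx_j.
Expand each term, using dx_k ∧ dx_i ∧ dx_j = sgn(permutation) dx_{(a)} ∧ dx_{(b)} ∧ dx_{(c)} with (a < b < c) sorted:

Collecting like 3-forms: d(omega) = 0.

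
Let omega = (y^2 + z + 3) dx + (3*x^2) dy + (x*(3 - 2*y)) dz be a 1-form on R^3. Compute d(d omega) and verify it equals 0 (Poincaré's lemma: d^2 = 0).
d(d omega) = 0

Step 1: d omega = sum_{i<j} (∂f_j/∂x_i - ∂f_i/∂x_j) dx_i ∧ dx_j:
  coeff of dx ∧ dy: 6*x - 2*y
  coeff of dx ∧ dz: 2 - 2*y
  coeff of dy ∧ dz: -2*x
Step 2: Apply d again to each 2-form coefficient. The only possible 3-form in R^3 is dx ∧ dy ∧ dz, with coefficient
  ∂(coeff of dy∧dz)/∂x - ∂(coeff of dx∧dz)/∂y + ∂(coeff of dx∧dy)/∂z
  = ∂/∂x (-2*x) - ∂/∂y (2 - 2*y) + ∂/∂z (6*x - 2*y).
Each of these terms simplifies to sums of mixed partials that cancel in pairs. The result is 0 (by equality of mixed partials for smooth functions — Schwarz / Clairaut).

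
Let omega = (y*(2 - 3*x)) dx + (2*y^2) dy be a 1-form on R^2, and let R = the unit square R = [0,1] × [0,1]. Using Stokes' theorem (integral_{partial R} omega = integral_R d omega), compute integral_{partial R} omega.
integral_(partial R) omega = -1/2

Stokes: integral_partial_R omega = integral_R d omega with d omega = (∂Q/∂x - ∂P/∂y) dx ∧ dy.
  ∂Q/∂x = 0
  ∂P/∂y = 2 - 3*x
  integrand = ∂Q/∂x - ∂P/∂y = 3*x - 2.
Integrating over R: integral_0^1 integral_0^1 (3*x - 2) dx dy = -1/2.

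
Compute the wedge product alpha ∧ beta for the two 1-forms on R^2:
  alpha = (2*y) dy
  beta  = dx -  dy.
alpha ∧ beta = (-2*y) dx ∧ dy

Distribute the wedge, using dx_i ∧ dx_j = -dx_j ∧ dx_i and dx_i ∧ dx_i = 0. For each pair (i, j) with i < j, the coefficient of dx_i ∧ dx_j in alpha ∧ beta is (alpha_i * beta_j - alpha_j * beta_i). Collecting: alpha ∧ beta = (-2*y) dx ∧ dy.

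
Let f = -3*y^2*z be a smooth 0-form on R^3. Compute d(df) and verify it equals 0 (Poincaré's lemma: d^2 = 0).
d(df) = 0

Step 1: df = sum_i (∂f/∂x_i) dx_i = (0) dx + (-6*y*z) dy + (-3*y^2) dz.
Step 2: Apply d again. Using the 1-form formula, the coefficient of dx ∧ dy in d(df) is ∂^2 f/∂x ∂y - ∂^2 f/∂y ∂x = (0) - (0) = 0 (equality of mixed partials for smooth f).
Similarly for dx ∧ dz and dy ∧ dz — all coefficients vanish. So d(df) = 0.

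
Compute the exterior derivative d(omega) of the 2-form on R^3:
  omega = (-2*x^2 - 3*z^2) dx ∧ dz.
d(omega) = 0

For a 2-form omega = sum_{i<j} g_{ij} dx_i ∧ dx_j, the exterior derivative is
  d(omega) = sum_{i<j} d(g_{ij}) ∧ dx_i ∧ dx_j = sum_{i<j, k} (∂g_{ij}/∂x_k) dx_k ∧ dx_i ∧ dx_j.
Expand each term, using dx_k ∧ dx_i ∧ dx_j = sgn(permutation) dx_{(a)} ∧ dx_{(b)} ∧ dx_{(c)} with (a < b < c) sorted:

Collecting like 3-forms: d(omega) = 0.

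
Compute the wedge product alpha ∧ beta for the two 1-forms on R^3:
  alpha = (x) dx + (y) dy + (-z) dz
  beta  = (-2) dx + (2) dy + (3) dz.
alpha ∧ beta = (2*x + 2*y) dx ∧ dy + (3*x - 2*z) dx ∧ dz + (3*y + 2*z) dy ∧ dz

Distribute the wedge, using dx_i ∧ dx_j = -dx_j ∧ dx_i and dx_i ∧ dx_i = 0. For each pair (i, j) with i < j, the coefficient of dx_i ∧ dx_j in alpha ∧ beta is (alpha_i * beta_j - alpha_j * beta_i). Collecting: alpha ∧ beta = (2*x + 2*y) dx ∧ dy + (3*x - 2*z) dx ∧ dz + (3*y + 2*z) dy ∧ dz.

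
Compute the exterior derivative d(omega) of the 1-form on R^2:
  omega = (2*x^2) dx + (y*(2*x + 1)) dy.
d(omega) = (2*y) dx ∧ dy

For a 1-form omega = sum_i f_i dx_i, the exterior derivative is
  d(omega) = sum_{i < j} (∂f_j/∂x_i - ∂f_i/∂x_j) dx_i ∧ dx_j.
  coefficient of dx ∧ dy: ∂f_2/∂x - ∂f_1/∂y = ∂(y*(2*x + 1))/∂x - ∂(2*x^2)/∂y = 2*y
Assembling: d(omega) = (2*y) dx ∧ dy.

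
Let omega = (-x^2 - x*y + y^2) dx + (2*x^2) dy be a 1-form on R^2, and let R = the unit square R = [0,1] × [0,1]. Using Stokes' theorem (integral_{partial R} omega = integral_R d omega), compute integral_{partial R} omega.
integral_(partial R) omega = 3/2

Stokes: integral_partial_R omega = integral_R d omega with d omega = (∂Q/∂x - ∂P/∂y) dx ∧ dy.
  ∂Q/∂x = 4*x
  ∂P/∂y = -x + 2*y
  integrand = ∂Q/∂x - ∂P/∂y = 5*x - 2*y.
Integrating over R: integral_0^1 integral_0^1 (5*x - 2*y) dx dy = 3/2.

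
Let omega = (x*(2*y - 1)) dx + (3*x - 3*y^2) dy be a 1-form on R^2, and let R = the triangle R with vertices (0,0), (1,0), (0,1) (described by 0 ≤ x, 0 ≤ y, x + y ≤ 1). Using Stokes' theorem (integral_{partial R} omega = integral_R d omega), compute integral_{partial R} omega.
integral_(partial R) omega = 7/6

Stokes: integral_partial_R omega = integral_R d omega with d omega = (∂Q/∂x - ∂P/∂y) dx ∧ dy.
  ∂Q/∂x = 3
  ∂P/∂y = 2*x
  integrand = ∂Q/∂x - ∂P/∂y = 3 - 2*x.
Integrating over R: integral_0^1 integral_0^{1-x} (3 - 2*x) dy dx = 7/6.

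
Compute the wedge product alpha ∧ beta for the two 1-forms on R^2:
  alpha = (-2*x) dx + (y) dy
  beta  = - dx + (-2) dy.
alpha ∧ beta = (4*x + y) dx ∧ dy

Distribute the wedge, using dx_i ∧ dx_j = -dx_j ∧ dx_i and dx_i ∧ dx_i = 0. For each pair (i, j) with i < j, the coefficient of dx_i ∧ dx_j in alpha ∧ beta is (alpha_i * beta_j - alpha_j * beta_i). Collecting: alpha ∧ beta = (4*x + y) dx ∧ dy.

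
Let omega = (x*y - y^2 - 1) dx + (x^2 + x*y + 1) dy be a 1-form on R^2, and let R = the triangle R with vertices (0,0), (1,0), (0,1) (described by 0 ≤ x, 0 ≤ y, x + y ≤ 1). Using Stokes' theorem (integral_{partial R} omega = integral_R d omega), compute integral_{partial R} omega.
integral_(partial R) omega = 2/3

Stokes: integral_partial_R omega = integral_R d omega with d omega = (∂Q/∂x - ∂P/∂y) dx ∧ dy.
  ∂Q/∂x = 2*x + y
  ∂P/∂y = x - 2*y
  integrand = ∂Q/∂x - ∂P/∂y = x + 3*y.
Integrating over R: integral_0^1 integral_0^{1-x} (x + 3*y) dy dx = 2/3.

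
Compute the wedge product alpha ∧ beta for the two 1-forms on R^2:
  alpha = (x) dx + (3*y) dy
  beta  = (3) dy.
alpha ∧ beta = (3*x) dx ∧ dy

Distribute the wedge, using dx_i ∧ dx_j = -dx_j ∧ dx_i and dx_i ∧ dx_i = 0. For each pair (i, j) with i < j, the coefficient of dx_i ∧ dx_j in alpha ∧ beta is (alpha_i * beta_j - alpha_j * beta_i). Collecting: alpha ∧ beta = (3*x) dx ∧ dy.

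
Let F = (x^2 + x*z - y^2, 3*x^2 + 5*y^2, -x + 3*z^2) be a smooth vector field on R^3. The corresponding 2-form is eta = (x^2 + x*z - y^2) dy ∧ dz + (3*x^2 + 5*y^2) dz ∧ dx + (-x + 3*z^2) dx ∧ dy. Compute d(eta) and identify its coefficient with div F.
d(eta) = (2*x + 10*y + 7*z) dx ∧ dy ∧ dz; div F = 2*x + 10*y + 7*z

For a 2-form in R^3 of the form above, applying d gives a 3-form with coefficient ∂P/∂x + ∂Q/∂y + ∂R/∂z:
  ∂P/∂x = 2*x + z
  ∂Q/∂y = 10*y
  ∂R/∂z = 6*z
Sum = 2*x + 10*y + 7*z, which is exactly div F.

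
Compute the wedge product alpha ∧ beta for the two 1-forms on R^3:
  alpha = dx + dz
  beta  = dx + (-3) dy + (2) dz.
alpha ∧ beta = (-3) dx ∧ dy + (1) dx ∧ dz + (3) dy ∧ dz

Distribute the wedge, using dx_i ∧ dx_j = -dx_j ∧ dx_i and dx_i ∧ dx_i = 0. For each pair (i, j) with i < j, the coefficient of dx_i ∧ dx_j in alpha ∧ beta is (alpha_i * beta_j - alpha_j * beta_i). Collecting: alpha ∧ beta = (-3) dx ∧ dy + (1) dx ∧ dz + (3) dy ∧ dz.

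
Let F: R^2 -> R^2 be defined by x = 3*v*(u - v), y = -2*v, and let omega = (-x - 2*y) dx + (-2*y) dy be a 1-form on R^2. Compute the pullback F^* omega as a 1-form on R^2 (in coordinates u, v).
F^* omega = (v^2*(-9*u + 9*v + 12)) du + (v*(-9*u^2 + 27*u*v + 12*u - 18*v^2 - 24*v - 8)) dv

Using F^*(f dg) = (f ∘ F) d(g ∘ F), substitute each coordinate x_i by F_i(u, v) in f_i, and replace dx_i by d F_i = (∂F_i/∂u) du + (∂F_i/∂v) dv.
  For the x component: f_1(F) = v*(-3*u + 3*v + 4); d F_1 = (3*v) du + (3*u - 6*v) dv
  For the y component: f_2(F) = 4*v; d F_2 = (0) du + (-2) dv
Combining and collecting du, dv coefficients:
  coeff of du: v^2*(-9*u + 9*v + 12)
  coeff of dv: v*(-9*u^2 + 27*u*v + 12*u - 18*v^2 - 24*v - 8)
F^* omega = (v^2*(-9*u + 9*v + 12)) du + (v*(-9*u^2 + 27*u*v + 12*u - 18*v^2 - 24*v - 8)) dv.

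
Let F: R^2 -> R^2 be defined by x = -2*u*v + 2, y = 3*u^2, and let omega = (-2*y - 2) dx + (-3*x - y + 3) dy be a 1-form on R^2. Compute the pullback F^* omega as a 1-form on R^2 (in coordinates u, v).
F^* omega = (-18*u^3 + 48*u^2*v - 18*u + 4*v) du + (12*u^3 + 4*u) dv

Using F^*(f dg) = (f ∘ F) d(g ∘ F), substitute each coordinate x_i by F_i(u, v) in f_i, and replace dx_i by d F_i = (∂F_i/∂u) du + (∂F_i/∂v) dv.
  For the x component: f_1(F) = -6*u^2 - 2; d F_1 = (-2*v) du + (-2*u) dv
  For the y component: f_2(F) = -3*u^2 + 6*u*v - 3; d F_2 = (6*u) du + (0) dv
Combining and collecting du, dv coefficients:
  coeff of du: -18*u^3 + 48*u^2*v - 18*u + 4*v
  coeff of dv: 12*u^3 + 4*u
F^* omega = (-18*u^3 + 48*u^2*v - 18*u + 4*v) du + (12*u^3 + 4*u) dv.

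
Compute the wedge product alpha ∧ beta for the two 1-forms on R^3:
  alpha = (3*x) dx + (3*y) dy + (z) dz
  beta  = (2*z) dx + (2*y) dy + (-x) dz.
alpha ∧ beta = (6*y*(x - z)) dx ∧ dy + (-3*x^2 - 2*z^2) dx ∧ dz + (-y*(3*x + 2*z)) dy ∧ dz

Distribute the wedge, using dx_i ∧ dx_j = -dx_j ∧ dx_i and dx_i ∧ dx_i = 0. For each pair (i, j) with i < j, the coefficient of dx_i ∧ dx_j in alpha ∧ beta is (alpha_i * beta_j - alpha_j * beta_i). Collecting: alpha ∧ beta = (6*y*(x - z)) dx ∧ dy + (-3*x^2 - 2*z^2) dx ∧ dz + (-y*(3*x + 2*z)) dy ∧ dz.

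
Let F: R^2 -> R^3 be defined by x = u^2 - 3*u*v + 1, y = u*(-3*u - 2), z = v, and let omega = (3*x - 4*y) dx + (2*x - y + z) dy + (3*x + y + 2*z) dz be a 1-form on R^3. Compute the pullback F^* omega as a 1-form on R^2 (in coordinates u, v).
F^* omega = (-27*u^2*v - 6*u^2 + 27*u*v^2 - 18*u*v - 10*u - 11*v - 4) du + (-45*u^3 + 27*u^2*v - 24*u^2 - 9*u*v - 11*u + 2*v + 3) dv

Using F^*(f dg) = (f ∘ F) d(g ∘ F), substitute each coordinate x_i by F_i(u, v) in f_i, and replace dx_i by d F_i = (∂F_i/∂u) du + (∂F_i/∂v) dv.
  For the x component: f_1(F) = 15*u^2 - 9*u*v + 8*u + 3; d F_1 = (2*u - 3*v) du + (-3*u) dv
  For the y component: f_2(F) = 5*u^2 - 6*u*v + 2*u + v + 2; d F_2 = (-6*u - 2) du + (0) dv
  For the z component: f_3(F) = -9*u*v - 2*u + 2*v + 3; d F_3 = (0) du + (1) dv
Combining and collecting du, dv coefficients:
  coeff of du: -27*u^2*v - 6*u^2 + 27*u*v^2 - 18*u*v - 10*u - 11*v - 4
  coeff of dv: -45*u^3 + 27*u^2*v - 24*u^2 - 9*u*v - 11*u + 2*v + 3
F^* omega = (-27*u^2*v - 6*u^2 + 27*u*v^2 - 18*u*v - 10*u - 11*v - 4) du + (-45*u^3 + 27*u^2*v - 24*u^2 - 9*u*v - 11*u + 2*v + 3) dv.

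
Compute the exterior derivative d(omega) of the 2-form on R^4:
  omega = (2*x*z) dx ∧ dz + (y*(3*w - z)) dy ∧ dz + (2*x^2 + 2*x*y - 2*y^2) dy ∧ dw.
d(omega) = (3*y) dy ∧ dz ∧ dw + (4*x + 2*y) dx ∧ dy ∧ dw

For a 2-form omega = sum_{i<j} g_{ij} dx_i ∧ dx_j, the exterior derivative is
  d(omega) = sum_{i<j} d(g_{ij}) ∧ dx_i ∧ dx_j = sum_{i<j, k} (∂g_{ij}/∂x_k) dx_k ∧ dx_i ∧ dx_j.
Expand each term, using dx_k ∧ dx_i ∧ dx_j = sgn(permutation) dx_{(a)} ∧ dx_{(b)} ∧ dx_{(c)} with (a < b < c) sorted:
  d(y*(3*w - z)) includes (∂/∂w)(y*(3*w - z)) dw = (3*y) dw, which multiplied by dy ∧ dz gives (3*y) dy ∧ dz ∧ dw
  d(2*x^2 + 2*x*y - 2*y^2) includes (∂/∂x)(2*x^2 + 2*x*y - 2*y^2) dx = (4*x + 2*y) dx, which multiplied by dy ∧ dw gives (4*x + 2*y) dx ∧ dy ∧ dw
Collecting like 3-forms: d(omega) = (3*y) dy ∧ dz ∧ dw + (4*x + 2*y) dx ∧ dy ∧ dw.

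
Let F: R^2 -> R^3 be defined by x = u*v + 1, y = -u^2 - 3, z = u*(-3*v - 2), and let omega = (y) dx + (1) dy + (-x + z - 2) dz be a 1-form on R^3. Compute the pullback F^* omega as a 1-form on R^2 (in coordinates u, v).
F^* omega = (-u^2*v + 12*u*v^2 + 14*u*v + 2*u + 6*v + 6) du + (u*(-u^2 + 12*u*v + 6*u + 6)) dv

Using F^*(f dg) = (f ∘ F) d(g ∘ F), substitute each coordinate x_i by F_i(u, v) in f_i, and replace dx_i by d F_i = (∂F_i/∂u) du + (∂F_i/∂v) dv.
  For the x component: f_1(F) = -u^2 - 3; d F_1 = (v) du + (u) dv
  For the y component: f_2(F) = 1; d F_2 = (-2*u) du + (0) dv
  For the z component: f_3(F) = -4*u*v - 2*u - 3; d F_3 = (-3*v - 2) du + (-3*u) dv
Combining and collecting du, dv coefficients:
  coeff of du: -u^2*v + 12*u*v^2 + 14*u*v + 2*u + 6*v + 6
  coeff of dv: u*(-u^2 + 12*u*v + 6*u + 6)
F^* omega = (-u^2*v + 12*u*v^2 + 14*u*v + 2*u + 6*v + 6) du + (u*(-u^2 + 12*u*v + 6*u + 6)) dv.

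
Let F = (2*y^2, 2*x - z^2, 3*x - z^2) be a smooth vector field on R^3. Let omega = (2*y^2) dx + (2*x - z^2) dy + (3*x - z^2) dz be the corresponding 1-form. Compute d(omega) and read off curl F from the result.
d(omega) = (2*z) dy ∧ dz + (-3) dz ∧ dx + (2 - 4*y) dx ∧ dy; curl F = (2*z, -3, 2 - 4*y)

d omega = sum_{i<j} (∂f_j/∂x_i - ∂f_i/∂x_j) dx_i ∧ dx_j. Under the identification (dy ∧ dz, dz ∧ dx, dx ∧ dy) ↔ (e_x, e_y, e_z), the coefficients are exactly the components of curl F. Compute:
  ∂R/∂y - ∂Q/∂z = (0) - (-2*z) = 2*z
  ∂P/∂z - ∂R/∂x = (0) - (3) = -3
  ∂Q/∂x - ∂P/∂y = (2) - (4*y) = 2 - 4*y.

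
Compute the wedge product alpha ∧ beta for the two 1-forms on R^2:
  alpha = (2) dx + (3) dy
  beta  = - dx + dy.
alpha ∧ beta = (5) dx ∧ dy

Distribute the wedge, using dx_i ∧ dx_j = -dx_j ∧ dx_i and dx_i ∧ dx_i = 0. For each pair (i, j) with i < j, the coefficient of dx_i ∧ dx_j in alpha ∧ beta is (alpha_i * beta_j - alpha_j * beta_i). Collecting: alpha ∧ beta = (5) dx ∧ dy.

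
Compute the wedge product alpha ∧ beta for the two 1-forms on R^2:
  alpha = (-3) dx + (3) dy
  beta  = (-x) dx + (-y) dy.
alpha ∧ beta = (3*x + 3*y) dx ∧ dy

Distribute the wedge, using dx_i ∧ dx_j = -dx_j ∧ dx_i and dx_i ∧ dx_i = 0. For each pair (i, j) with i < j, the coefficient of dx_i ∧ dx_j in alpha ∧ beta is (alpha_i * beta_j - alpha_j * beta_i). Collecting: alpha ∧ beta = (3*x + 3*y) dx ∧ dy.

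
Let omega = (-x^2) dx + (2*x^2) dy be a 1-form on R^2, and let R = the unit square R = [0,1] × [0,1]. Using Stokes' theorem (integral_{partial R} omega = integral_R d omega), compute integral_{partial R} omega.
integral_(partial R) omega = 2

Stokes: integral_partial_R omega = integral_R d omega with d omega = (∂Q/∂x - ∂P/∂y) dx ∧ dy.
  ∂Q/∂x = 4*x
  ∂P/∂y = 0
  integrand = ∂Q/∂x - ∂P/∂y = 4*x.
Integrating over R: integral_0^1 integral_0^1 (4*x) dx dy = 2.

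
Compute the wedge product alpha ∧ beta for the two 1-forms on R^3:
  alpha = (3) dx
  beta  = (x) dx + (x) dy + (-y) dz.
alpha ∧ beta = (3*x) dx ∧ dy + (-3*y) dx ∧ dz

Distribute the wedge, using dx_i ∧ dx_j = -dx_j ∧ dx_i and dx_i ∧ dx_i = 0. For each pair (i, j) with i < j, the coefficient of dx_i ∧ dx_j in alpha ∧ beta is (alpha_i * beta_j - alpha_j * beta_i). Collecting: alpha ∧ beta = (3*x) dx ∧ dy + (-3*y) dx ∧ dz.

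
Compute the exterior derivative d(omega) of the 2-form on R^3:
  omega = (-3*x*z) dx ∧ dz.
d(omega) = 0

For a 2-form omega = sum_{i<j} g_{ij} dx_i ∧ dx_j, the exterior derivative is
  d(omega) = sum_{i<j} d(g_{ij}) ∧ dx_i ∧ dx_j = sum_{i<j, k} (∂g_{ij}/∂x_k) dx_k ∧ dx_i ∧ dx_j.
Expand each term, using dx_k ∧ dx_i ∧ dx_j = sgn(permutation) dx_{(a)} ∧ dx_{(b)} ∧ dx_{(c)} with (a < b < c) sorted:

Collecting like 3-forms: d(omega) = 0.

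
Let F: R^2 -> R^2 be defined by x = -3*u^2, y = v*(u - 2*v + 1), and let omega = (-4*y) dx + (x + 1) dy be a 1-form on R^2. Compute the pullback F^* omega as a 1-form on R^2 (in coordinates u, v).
F^* omega = (v*(21*u^2 - 48*u*v + 24*u + 1)) du + (-3*u^3 + 12*u^2*v - 3*u^2 + u - 4*v + 1) dv

Using F^*(f dg) = (f ∘ F) d(g ∘ F), substitute each coordinate x_i by F_i(u, v) in f_i, and replace dx_i by d F_i = (∂F_i/∂u) du + (∂F_i/∂v) dv.
  For the x component: f_1(F) = 4*v*(-u + 2*v - 1); d F_1 = (-6*u) du + (0) dv
  For the y component: f_2(F) = 1 - 3*u^2; d F_2 = (v) du + (u - 4*v + 1) dv
Combining and collecting du, dv coefficients:
  coeff of du: v*(21*u^2 - 48*u*v + 24*u + 1)
  coeff of dv: -3*u^3 + 12*u^2*v - 3*u^2 + u - 4*v + 1
F^* omega = (v*(21*u^2 - 48*u*v + 24*u + 1)) du + (-3*u^3 + 12*u^2*v - 3*u^2 + u - 4*v + 1) dv.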